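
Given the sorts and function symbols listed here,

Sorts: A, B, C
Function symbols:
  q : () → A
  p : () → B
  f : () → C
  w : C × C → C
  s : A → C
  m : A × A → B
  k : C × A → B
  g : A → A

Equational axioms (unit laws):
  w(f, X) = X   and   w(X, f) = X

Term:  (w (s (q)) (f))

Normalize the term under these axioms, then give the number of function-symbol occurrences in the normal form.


1. (w (s (q)) (f))  →  (s (q))
normal form: (s (q))

size = 2


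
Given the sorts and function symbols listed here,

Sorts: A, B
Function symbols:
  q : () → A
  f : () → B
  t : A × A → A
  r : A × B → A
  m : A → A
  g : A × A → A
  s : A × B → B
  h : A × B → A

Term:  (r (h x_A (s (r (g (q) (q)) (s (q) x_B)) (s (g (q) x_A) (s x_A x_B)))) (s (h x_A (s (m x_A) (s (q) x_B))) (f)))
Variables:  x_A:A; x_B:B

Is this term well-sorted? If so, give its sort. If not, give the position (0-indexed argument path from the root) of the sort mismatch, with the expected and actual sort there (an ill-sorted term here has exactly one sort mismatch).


well-sorted; sort = A

    x_A : A
          (q) : A
          (q) : A
        (g (q) (q)) : A
          (q) : A
          x_B : B
        (s (q) x_B) : B
      (r (g (q) (q)) (s (q) x_B)) : A
          (q) : A
          x_A : A
        (g (q) x_A) : A
          x_A : A
          x_B : B
        (s x_A x_B) : B
      (s (g (q) x_A) (s x_A x_B)) : B
    (s (r (g (q) (q)) (s (q) x_B)) (s (g (q) x_A) (s x_A x_B))) : B
  (h x_A (s (r (g (q) (q)) (s (q) x_B)) (s (g (q) x_A) (s x_A x_B)))) : A
      x_A : A
          x_A : A
        (m x_A) : A
          (q) : A
          x_B : B
        (s (q) x_B) : B
      (s (m x_A) (s (q) x_B)) : B
    (h x_A (s (m x_A) (s (q) x_B))) : A
    (f) : B
  (s (h x_A (s (m x_A) (s (q) x_B))) (f)) : B
(r (h x_A (s (r (g (q) (q)) (s (q) x_B)) (s (g (q) x_A) (s x_A x_B)))) (s (h x_A (s (m x_A) (s (q) x_B))) (f))) : A


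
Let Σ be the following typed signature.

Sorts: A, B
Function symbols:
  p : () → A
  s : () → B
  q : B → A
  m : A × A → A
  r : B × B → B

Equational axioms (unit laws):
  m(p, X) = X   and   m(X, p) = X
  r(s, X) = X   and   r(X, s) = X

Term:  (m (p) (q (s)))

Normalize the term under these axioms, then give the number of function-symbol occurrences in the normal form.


size = 2

1. (m (p) (q (s)))  →  (q (s))
normal form: (q (s))


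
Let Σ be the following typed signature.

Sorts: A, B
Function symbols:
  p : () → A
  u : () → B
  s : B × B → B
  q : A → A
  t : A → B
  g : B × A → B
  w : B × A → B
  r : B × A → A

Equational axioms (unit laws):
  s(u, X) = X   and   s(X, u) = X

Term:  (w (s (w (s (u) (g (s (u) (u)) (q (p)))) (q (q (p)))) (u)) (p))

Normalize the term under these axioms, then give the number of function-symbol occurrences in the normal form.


1. (w (s (w (s (u) (g (s (u) (u)) (q (p)))) (q (q (p)))) (u)) (p))  →  (w (w (s (u) (g (s (u) (u)) (q (p)))) (q (q (p)))) (p))
2. (w (w (s (u) (g (s (u) (u)) (q (p)))) (q (q (p)))) (p))  →  (w (w (g (s (u) (u)) (q (p))) (q (q (p)))) (p))
3. (w (w (g (s (u) (u)) (q (p))) (q (q (p)))) (p))  →  (w (w (g (u) (q (p))) (q (q (p)))) (p))
normal form: (w (w (g (u) (q (p))) (q (q (p)))) (p))

size = 10


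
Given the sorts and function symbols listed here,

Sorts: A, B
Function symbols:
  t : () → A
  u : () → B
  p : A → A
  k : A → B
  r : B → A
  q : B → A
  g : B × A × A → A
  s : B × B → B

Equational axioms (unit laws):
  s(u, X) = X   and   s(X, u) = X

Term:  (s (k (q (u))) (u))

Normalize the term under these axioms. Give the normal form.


normal form = (k (q (u)))

1. (s (k (q (u))) (u))  →  (k (q (u)))


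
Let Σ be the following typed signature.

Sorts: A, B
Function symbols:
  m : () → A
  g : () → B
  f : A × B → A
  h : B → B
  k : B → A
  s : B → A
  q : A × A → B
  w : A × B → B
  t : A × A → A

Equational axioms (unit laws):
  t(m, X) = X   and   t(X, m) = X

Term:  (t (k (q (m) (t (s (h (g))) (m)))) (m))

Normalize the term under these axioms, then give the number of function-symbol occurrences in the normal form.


1. (t (k (q (m) (t (s (h (g))) (m)))) (m))  →  (k (q (m) (t (s (h (g))) (m))))
2. (k (q (m) (t (s (h (g))) (m))))  →  (k (q (m) (s (h (g)))))
normal form: (k (q (m) (s (h (g)))))

size = 6


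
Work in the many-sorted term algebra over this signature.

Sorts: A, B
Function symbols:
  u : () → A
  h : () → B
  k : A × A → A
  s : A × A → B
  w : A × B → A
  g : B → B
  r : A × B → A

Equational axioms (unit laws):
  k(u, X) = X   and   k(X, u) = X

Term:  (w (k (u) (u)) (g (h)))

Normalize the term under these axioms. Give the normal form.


normal form = (w (u) (g (h)))

1. (w (k (u) (u)) (g (h)))  →  (w (u) (g (h)))


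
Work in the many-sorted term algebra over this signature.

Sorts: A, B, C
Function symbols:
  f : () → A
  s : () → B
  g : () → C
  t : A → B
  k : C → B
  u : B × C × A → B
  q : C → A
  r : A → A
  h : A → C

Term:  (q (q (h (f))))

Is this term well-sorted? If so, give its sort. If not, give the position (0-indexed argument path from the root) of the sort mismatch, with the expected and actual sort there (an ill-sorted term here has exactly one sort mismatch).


      (f) : A
    (h (f)) : C
  (q (h (f))) : A
(q (q (h (f)))) : ✗ arg 0 at [0] has sort A, expected C

ill-sorted at position [0]: expected C, got A


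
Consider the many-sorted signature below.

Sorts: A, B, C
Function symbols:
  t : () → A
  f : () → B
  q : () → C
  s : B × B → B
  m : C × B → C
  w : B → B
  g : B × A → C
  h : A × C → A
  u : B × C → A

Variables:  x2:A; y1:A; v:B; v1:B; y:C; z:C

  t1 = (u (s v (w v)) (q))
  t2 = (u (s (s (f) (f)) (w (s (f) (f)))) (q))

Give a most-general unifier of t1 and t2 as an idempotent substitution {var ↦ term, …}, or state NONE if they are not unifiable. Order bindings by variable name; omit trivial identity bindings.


{v ↦ (s (f) (f))}


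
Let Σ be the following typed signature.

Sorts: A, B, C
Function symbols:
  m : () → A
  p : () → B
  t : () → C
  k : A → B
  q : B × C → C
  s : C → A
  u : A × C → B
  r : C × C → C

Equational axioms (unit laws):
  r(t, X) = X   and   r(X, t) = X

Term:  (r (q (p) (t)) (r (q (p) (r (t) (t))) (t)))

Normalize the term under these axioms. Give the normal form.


normal form = (r (q (p) (t)) (q (p) (t)))

1. (r (q (p) (t)) (r (q (p) (r (t) (t))) (t)))  →  (r (q (p) (t)) (q (p) (r (t) (t))))
2. (r (q (p) (t)) (q (p) (r (t) (t))))  →  (r (q (p) (t)) (q (p) (t)))


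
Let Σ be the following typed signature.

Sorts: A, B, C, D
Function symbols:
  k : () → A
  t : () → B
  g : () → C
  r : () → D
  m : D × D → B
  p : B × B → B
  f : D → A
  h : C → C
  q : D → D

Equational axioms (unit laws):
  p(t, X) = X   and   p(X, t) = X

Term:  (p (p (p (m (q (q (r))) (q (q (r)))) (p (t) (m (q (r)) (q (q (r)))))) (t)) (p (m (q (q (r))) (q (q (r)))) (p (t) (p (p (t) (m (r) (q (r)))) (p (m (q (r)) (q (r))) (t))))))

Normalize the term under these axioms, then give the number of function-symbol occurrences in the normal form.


1. (p (p (p (m (q (q (r))) (q (q (r)))) (p (t) (m (q (r)) (q (q (r)))))) (t)) (p (m (q (q (r))) (q (q (r)))) (p (t) (p (p (t) (m (r) (q (r)))) (p (m (q (r)) (q (r))) (t))))))  →  (p (p (m (q (q (r))) (q (q (r)))) (p (t) (m (q (r)) (q (q (r)))))) (p (m (q (q (r))) (q (q (r)))) (p (t) (p (p (t) (m (r) (q (r)))) (p (m (q (r)) (q (r))) (t))))))
2. (p (p (m (q (q (r))) (q (q (r)))) (p (t) (m (q (r)) (q (q (r)))))) (p (m (q (q (r))) (q (q (r)))) (p (t) (p (p (t) (m (r) (q (r)))) (p (m (q (r)) (q (r))) (t))))))  →  (p (p (m (q (q (r))) (q (q (r)))) (m (q (r)) (q (q (r))))) (p (m (q (q (r))) (q (q (r)))) (p (t) (p (p (t) (m (r) (q (r)))) (p (m (q (r)) (q (r))) (t))))))
3. (p (p (m (q (q (r))) (q (q (r)))) (m (q (r)) (q (q (r))))) (p (m (q (q (r))) (q (q (r)))) (p (t) (p (p (t) (m (r) (q (r)))) (p (m (q (r)) (q (r))) (t))))))  →  (p (p (m (q (q (r))) (q (q (r)))) (m (q (r)) (q (q (r))))) (p (m (q (q (r))) (q (q (r)))) (p (p (t) (m (r) (q (r)))) (p (m (q (r)) (q (r))) (t)))))
4. (p (p (m (q (q (r))) (q (q (r)))) (m (q (r)) (q (q (r))))) (p (m (q (q (r))) (q (q (r)))) (p (p (t) (m (r) (q (r)))) (p (m (q (r)) (q (r))) (t)))))  →  (p (p (m (q (q (r))) (q (q (r)))) (m (q (r)) (q (q (r))))) (p (m (q (q (r))) (q (q (r)))) (p (m (r) (q (r))) (p (m (q (r)) (q (r))) (t)))))
5. (p (p (m (q (q (r))) (q (q (r)))) (m (q (r)) (q (q (r))))) (p (m (q (q (r))) (q (q (r)))) (p (m (r) (q (r))) (p (m (q (r)) (q (r))) (t)))))  →  (p (p (m (q (q (r))) (q (q (r)))) (m (q (r)) (q (q (r))))) (p (m (q (q (r))) (q (q (r)))) (p (m (r) (q (r))) (m (q (r)) (q (r))))))
normal form: (p (p (m (q (q (r))) (q (q (r)))) (m (q (r)) (q (q (r))))) (p (m (q (q (r))) (q (q (r)))) (p (m (r) (q (r))) (m (q (r)) (q (r))))))

size = 33


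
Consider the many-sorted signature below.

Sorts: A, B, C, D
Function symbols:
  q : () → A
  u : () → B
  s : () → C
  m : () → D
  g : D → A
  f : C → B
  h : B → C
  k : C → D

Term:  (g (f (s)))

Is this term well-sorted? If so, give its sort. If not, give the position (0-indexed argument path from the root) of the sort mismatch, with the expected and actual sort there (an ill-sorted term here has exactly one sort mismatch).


ill-sorted at position [0]: expected D, got B

    (s) : C
  (f (s)) : B
(g (f (s))) : ✗ arg 0 at [0] has sort B, expected D


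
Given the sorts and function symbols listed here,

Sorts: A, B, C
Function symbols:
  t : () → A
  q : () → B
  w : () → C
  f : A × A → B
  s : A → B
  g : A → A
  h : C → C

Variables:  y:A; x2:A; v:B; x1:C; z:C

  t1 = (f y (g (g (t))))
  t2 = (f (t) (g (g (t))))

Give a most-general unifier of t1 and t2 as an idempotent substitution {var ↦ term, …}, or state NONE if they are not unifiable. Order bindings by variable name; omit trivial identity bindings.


{y ↦ (t)}


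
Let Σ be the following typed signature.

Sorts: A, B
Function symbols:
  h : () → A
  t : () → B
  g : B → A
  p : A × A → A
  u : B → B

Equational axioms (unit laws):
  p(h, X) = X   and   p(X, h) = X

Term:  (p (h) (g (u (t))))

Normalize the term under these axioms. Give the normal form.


normal form = (g (u (t)))

1. (p (h) (g (u (t))))  →  (g (u (t)))


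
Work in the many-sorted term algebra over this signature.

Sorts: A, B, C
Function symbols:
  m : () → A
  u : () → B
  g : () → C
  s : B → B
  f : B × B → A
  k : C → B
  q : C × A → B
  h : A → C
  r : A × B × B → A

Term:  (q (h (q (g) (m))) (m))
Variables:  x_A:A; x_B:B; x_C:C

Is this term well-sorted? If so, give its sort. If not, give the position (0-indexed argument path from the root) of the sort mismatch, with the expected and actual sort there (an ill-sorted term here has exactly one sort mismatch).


ill-sorted at position [0, 0]: expected A, got B

      (g) : C
      (m) : A
    (q (g) (m)) : B
  (h (q (g) (m))) : ✗ arg 0 at [0, 0] has sort B, expected A
  (m) : A


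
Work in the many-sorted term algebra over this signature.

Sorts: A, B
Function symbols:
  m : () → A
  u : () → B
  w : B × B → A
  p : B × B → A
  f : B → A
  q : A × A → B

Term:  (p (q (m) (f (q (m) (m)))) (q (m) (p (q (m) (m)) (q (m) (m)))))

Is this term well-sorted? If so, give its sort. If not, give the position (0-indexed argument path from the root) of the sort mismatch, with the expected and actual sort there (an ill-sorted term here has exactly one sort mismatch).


    (m) : A
        (m) : A
        (m) : A
      (q (m) (m)) : B
    (f (q (m) (m))) : A
  (q (m) (f (q (m) (m)))) : B
    (m) : A
        (m) : A
        (m) : A
      (q (m) (m)) : B
        (m) : A
        (m) : A
      (q (m) (m)) : B
    (p (q (m) (m)) (q (m) (m))) : A
  (q (m) (p (q (m) (m)) (q (m) (m)))) : B
(p (q (m) (f (q (m) (m)))) (q (m) (p (q (m) (m)) (q (m) (m))))) : A

well-sorted; sort = A


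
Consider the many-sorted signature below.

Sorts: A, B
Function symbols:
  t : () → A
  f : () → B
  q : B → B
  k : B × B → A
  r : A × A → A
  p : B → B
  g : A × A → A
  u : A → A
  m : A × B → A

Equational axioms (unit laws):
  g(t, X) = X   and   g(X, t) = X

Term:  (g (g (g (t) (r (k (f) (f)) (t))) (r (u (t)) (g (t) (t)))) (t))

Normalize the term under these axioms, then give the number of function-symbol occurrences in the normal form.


size = 10

1. (g (g (g (t) (r (k (f) (f)) (t))) (r (u (t)) (g (t) (t)))) (t))  →  (g (g (t) (r (k (f) (f)) (t))) (r (u (t)) (g (t) (t))))
2. (g (g (t) (r (k (f) (f)) (t))) (r (u (t)) (g (t) (t))))  →  (g (r (k (f) (f)) (t)) (r (u (t)) (g (t) (t))))
3. (g (r (k (f) (f)) (t)) (r (u (t)) (g (t) (t))))  →  (g (r (k (f) (f)) (t)) (r (u (t)) (t)))
normal form: (g (r (k (f) (f)) (t)) (r (u (t)) (t)))


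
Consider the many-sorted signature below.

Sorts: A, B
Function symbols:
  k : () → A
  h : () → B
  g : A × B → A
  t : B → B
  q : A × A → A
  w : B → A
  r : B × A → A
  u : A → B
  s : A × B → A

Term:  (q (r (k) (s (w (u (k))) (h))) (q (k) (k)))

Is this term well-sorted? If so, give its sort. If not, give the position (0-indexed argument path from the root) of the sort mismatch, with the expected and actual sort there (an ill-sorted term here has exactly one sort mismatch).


ill-sorted at position [0, 0]: expected B, got A

    (k) : A
          (k) : A
        (u (k)) : B
      (w (u (k))) : A
      (h) : B
    (s (w (u (k))) (h)) : A
  (r (k) (s (w (u (k))) (h))) : ✗ arg 0 at [0, 0] has sort A, expected B
    (k) : A
    (k) : A
  (q (k) (k)) : A


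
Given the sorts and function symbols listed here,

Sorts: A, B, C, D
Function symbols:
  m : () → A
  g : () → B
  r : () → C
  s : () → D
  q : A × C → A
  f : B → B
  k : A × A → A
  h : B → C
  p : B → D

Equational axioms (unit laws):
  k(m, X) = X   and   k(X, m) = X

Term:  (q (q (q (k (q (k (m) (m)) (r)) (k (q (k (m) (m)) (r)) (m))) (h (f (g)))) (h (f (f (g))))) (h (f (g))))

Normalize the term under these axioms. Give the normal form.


1. (q (q (q (k (q (k (m) (m)) (r)) (k (q (k (m) (m)) (r)) (m))) (h (f (g)))) (h (f (f (g))))) (h (f (g))))  →  (q (q (q (k (q (m) (r)) (k (q (k (m) (m)) (r)) (m))) (h (f (g)))) (h (f (f (g))))) (h (f (g))))
2. (q (q (q (k (q (m) (r)) (k (q (k (m) (m)) (r)) (m))) (h (f (g)))) (h (f (f (g))))) (h (f (g))))  →  (q (q (q (k (q (m) (r)) (q (k (m) (m)) (r))) (h (f (g)))) (h (f (f (g))))) (h (f (g))))
3. (q (q (q (k (q (m) (r)) (q (k (m) (m)) (r))) (h (f (g)))) (h (f (f (g))))) (h (f (g))))  →  (q (q (q (k (q (m) (r)) (q (m) (r))) (h (f (g)))) (h (f (f (g))))) (h (f (g))))

normal form = (q (q (q (k (q (m) (r)) (q (m) (r))) (h (f (g)))) (h (f (f (g))))) (h (f (g))))


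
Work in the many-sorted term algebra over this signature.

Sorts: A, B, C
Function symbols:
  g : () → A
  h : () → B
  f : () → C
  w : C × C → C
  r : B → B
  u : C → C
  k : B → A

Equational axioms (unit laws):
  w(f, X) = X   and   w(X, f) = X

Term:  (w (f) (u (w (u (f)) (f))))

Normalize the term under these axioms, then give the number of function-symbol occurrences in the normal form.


size = 3

1. (w (f) (u (w (u (f)) (f))))  →  (u (w (u (f)) (f)))
2. (u (w (u (f)) (f)))  →  (u (u (f)))
normal form: (u (u (f)))


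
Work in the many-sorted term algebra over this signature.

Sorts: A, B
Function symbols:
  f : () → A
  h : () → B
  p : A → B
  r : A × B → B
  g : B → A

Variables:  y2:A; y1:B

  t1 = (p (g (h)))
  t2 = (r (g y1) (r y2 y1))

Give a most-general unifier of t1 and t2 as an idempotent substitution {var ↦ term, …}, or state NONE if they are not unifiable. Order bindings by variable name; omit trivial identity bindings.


NONE (not unifiable)

head clash or occurs-check failure — not unifiable


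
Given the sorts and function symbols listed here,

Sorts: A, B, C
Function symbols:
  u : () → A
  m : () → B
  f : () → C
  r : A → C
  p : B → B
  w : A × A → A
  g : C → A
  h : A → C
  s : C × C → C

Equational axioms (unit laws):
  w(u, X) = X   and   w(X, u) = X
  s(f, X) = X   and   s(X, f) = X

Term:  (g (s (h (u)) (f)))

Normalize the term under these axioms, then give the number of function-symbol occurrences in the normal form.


size = 3

1. (g (s (h (u)) (f)))  →  (g (h (u)))
normal form: (g (h (u)))


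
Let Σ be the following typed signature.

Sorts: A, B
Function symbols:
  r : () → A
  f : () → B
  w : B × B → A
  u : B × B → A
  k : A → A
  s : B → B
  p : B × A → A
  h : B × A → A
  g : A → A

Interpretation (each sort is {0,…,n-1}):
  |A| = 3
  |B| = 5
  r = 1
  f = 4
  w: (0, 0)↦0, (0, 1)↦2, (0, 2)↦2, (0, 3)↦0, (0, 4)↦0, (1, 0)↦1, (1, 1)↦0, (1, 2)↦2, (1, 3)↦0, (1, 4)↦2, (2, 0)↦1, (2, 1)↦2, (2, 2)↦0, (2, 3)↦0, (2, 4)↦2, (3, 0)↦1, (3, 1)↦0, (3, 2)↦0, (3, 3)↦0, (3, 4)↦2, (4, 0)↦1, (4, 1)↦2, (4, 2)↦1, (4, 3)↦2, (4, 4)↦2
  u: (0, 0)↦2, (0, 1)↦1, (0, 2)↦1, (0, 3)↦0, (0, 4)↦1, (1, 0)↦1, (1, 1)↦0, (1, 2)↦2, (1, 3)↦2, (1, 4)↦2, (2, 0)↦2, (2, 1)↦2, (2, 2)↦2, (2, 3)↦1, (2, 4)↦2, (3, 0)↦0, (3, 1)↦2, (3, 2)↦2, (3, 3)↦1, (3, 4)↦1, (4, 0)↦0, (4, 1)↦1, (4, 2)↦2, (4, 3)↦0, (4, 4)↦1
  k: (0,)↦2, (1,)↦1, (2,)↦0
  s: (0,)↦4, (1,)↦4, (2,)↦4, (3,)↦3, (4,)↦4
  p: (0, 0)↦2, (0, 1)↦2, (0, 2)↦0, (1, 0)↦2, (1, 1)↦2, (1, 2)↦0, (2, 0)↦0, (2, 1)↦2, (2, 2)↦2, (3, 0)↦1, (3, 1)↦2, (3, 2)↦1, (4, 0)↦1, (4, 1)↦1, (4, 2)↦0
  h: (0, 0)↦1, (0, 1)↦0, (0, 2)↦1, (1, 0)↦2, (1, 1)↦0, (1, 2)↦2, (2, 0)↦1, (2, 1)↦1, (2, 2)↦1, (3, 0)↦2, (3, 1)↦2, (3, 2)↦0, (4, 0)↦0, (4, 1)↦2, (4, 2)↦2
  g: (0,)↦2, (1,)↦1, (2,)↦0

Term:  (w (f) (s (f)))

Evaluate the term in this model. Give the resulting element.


  f = 4
  f = 4
  (s (f)) = s(4,) = 4
  (w (f) (s (f))) = w(4, 4) = 2

value = 2


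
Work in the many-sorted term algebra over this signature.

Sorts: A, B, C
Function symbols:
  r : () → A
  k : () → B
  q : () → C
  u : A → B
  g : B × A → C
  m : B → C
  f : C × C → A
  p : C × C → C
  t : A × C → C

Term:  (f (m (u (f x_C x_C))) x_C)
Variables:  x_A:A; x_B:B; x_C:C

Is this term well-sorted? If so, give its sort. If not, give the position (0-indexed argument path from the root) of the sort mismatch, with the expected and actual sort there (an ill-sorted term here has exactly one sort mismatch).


well-sorted; sort = A

        x_C : C
        x_C : C
      (f x_C x_C) : A
    (u (f x_C x_C)) : B
  (m (u (f x_C x_C))) : C
  x_C : C
(f (m (u (f x_C x_C))) x_C) : A


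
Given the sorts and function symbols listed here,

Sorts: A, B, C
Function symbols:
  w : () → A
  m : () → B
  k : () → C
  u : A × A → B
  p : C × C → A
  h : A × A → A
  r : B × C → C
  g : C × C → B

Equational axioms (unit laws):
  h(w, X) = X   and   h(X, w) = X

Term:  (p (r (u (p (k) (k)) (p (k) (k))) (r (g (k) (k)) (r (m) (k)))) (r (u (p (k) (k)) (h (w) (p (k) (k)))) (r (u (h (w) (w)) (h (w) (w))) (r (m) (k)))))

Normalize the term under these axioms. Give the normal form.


1. (p (r (u (p (k) (k)) (p (k) (k))) (r (g (k) (k)) (r (m) (k)))) (r (u (p (k) (k)) (h (w) (p (k) (k)))) (r (u (h (w) (w)) (h (w) (w))) (r (m) (k)))))  →  (p (r (u (p (k) (k)) (p (k) (k))) (r (g (k) (k)) (r (m) (k)))) (r (u (p (k) (k)) (p (k) (k))) (r (u (h (w) (w)) (h (w) (w))) (r (m) (k)))))
2. (p (r (u (p (k) (k)) (p (k) (k))) (r (g (k) (k)) (r (m) (k)))) (r (u (p (k) (k)) (p (k) (k))) (r (u (h (w) (w)) (h (w) (w))) (r (m) (k)))))  →  (p (r (u (p (k) (k)) (p (k) (k))) (r (g (k) (k)) (r (m) (k)))) (r (u (p (k) (k)) (p (k) (k))) (r (u (w) (h (w) (w))) (r (m) (k)))))
3. (p (r (u (p (k) (k)) (p (k) (k))) (r (g (k) (k)) (r (m) (k)))) (r (u (p (k) (k)) (p (k) (k))) (r (u (w) (h (w) (w))) (r (m) (k)))))  →  (p (r (u (p (k) (k)) (p (k) (k))) (r (g (k) (k)) (r (m) (k)))) (r (u (p (k) (k)) (p (k) (k))) (r (u (w) (w)) (r (m) (k)))))

normal form = (p (r (u (p (k) (k)) (p (k) (k))) (r (g (k) (k)) (r (m) (k)))) (r (u (p (k) (k)) (p (k) (k))) (r (u (w) (w)) (r (m) (k)))))


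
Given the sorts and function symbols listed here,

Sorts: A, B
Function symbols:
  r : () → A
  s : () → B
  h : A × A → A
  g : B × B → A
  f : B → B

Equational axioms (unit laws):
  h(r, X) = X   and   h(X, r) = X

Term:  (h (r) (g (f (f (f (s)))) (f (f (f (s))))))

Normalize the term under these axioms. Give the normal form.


normal form = (g (f (f (f (s)))) (f (f (f (s)))))

1. (h (r) (g (f (f (f (s)))) (f (f (f (s))))))  →  (g (f (f (f (s)))) (f (f (f (s)))))


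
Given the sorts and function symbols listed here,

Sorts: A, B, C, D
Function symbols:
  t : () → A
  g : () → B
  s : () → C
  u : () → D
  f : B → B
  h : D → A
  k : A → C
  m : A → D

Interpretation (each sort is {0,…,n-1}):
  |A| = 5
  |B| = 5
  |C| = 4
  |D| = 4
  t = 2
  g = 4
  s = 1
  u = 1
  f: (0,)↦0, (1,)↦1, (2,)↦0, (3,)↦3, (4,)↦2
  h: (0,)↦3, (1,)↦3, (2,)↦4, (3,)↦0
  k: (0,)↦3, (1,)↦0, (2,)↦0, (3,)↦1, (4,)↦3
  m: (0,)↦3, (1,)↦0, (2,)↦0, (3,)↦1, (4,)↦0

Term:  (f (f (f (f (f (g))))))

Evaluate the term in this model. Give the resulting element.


value = 0

  g = 4
  (f (g)) = f(4,) = 2
  (f (f (g))) = f(2,) = 0
  (f (f (f (g)))) = f(0,) = 0
  (f (f (f (f (g))))) = f(0,) = 0
  (f (f (f (f (f (g)))))) = f(0,) = 0


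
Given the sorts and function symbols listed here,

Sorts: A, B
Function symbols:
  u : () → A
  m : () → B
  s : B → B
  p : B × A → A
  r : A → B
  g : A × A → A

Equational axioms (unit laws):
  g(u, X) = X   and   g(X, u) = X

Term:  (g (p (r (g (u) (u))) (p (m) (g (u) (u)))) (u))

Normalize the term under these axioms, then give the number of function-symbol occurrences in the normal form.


1. (g (p (r (g (u) (u))) (p (m) (g (u) (u)))) (u))  →  (p (r (g (u) (u))) (p (m) (g (u) (u))))
2. (p (r (g (u) (u))) (p (m) (g (u) (u))))  →  (p (r (u)) (p (m) (g (u) (u))))
3. (p (r (u)) (p (m) (g (u) (u))))  →  (p (r (u)) (p (m) (u)))
normal form: (p (r (u)) (p (m) (u)))

size = 6


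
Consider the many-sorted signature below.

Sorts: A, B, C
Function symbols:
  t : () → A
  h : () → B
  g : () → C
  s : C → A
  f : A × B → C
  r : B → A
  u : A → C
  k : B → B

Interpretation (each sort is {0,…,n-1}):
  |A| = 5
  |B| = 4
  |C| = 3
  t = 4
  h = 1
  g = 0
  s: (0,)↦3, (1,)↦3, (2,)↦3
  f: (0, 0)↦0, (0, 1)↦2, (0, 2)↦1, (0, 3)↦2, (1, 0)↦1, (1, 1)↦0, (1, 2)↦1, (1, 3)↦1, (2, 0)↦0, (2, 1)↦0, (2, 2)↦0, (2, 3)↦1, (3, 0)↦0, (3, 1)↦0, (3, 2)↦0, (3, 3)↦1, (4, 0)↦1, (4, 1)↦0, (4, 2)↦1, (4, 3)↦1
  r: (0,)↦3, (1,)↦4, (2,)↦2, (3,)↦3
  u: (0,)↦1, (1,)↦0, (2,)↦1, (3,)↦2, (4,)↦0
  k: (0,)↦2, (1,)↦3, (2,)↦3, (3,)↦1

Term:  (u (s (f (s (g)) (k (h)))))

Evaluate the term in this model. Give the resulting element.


value = 2

  g = 0
  (s (g)) = s(0,) = 3
  h = 1
  (k (h)) = k(1,) = 3
  (f (s (g)) (k (h))) = f(3, 3) = 1
  (s (f (s (g)) (k (h)))) = s(1,) = 3
  (u (s (f (s (g)) (k (h))))) = u(3,) = 2


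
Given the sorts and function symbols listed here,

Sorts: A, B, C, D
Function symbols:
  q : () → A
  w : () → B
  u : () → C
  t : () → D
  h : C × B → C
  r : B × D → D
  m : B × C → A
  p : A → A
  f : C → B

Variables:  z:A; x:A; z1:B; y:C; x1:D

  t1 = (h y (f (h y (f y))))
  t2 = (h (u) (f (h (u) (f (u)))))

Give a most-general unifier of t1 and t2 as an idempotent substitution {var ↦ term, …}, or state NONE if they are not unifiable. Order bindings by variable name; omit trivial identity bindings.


{y ↦ (u)}


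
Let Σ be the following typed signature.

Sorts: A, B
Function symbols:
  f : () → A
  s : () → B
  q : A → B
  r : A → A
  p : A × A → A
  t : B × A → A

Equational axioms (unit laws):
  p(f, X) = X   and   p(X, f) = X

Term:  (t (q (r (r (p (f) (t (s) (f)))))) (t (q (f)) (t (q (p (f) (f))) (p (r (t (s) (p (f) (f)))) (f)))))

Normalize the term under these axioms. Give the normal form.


1. (t (q (r (r (p (f) (t (s) (f)))))) (t (q (f)) (t (q (p (f) (f))) (p (r (t (s) (p (f) (f)))) (f)))))  →  (t (q (r (r (t (s) (f))))) (t (q (f)) (t (q (p (f) (f))) (p (r (t (s) (p (f) (f)))) (f)))))
2. (t (q (r (r (t (s) (f))))) (t (q (f)) (t (q (p (f) (f))) (p (r (t (s) (p (f) (f)))) (f)))))  →  (t (q (r (r (t (s) (f))))) (t (q (f)) (t (q (f)) (p (r (t (s) (p (f) (f)))) (f)))))
3. (t (q (r (r (t (s) (f))))) (t (q (f)) (t (q (f)) (p (r (t (s) (p (f) (f)))) (f)))))  →  (t (q (r (r (t (s) (f))))) (t (q (f)) (t (q (f)) (r (t (s) (p (f) (f)))))))
4. (t (q (r (r (t (s) (f))))) (t (q (f)) (t (q (f)) (r (t (s) (p (f) (f)))))))  →  (t (q (r (r (t (s) (f))))) (t (q (f)) (t (q (f)) (r (t (s) (f))))))

normal form = (t (q (r (r (t (s) (f))))) (t (q (f)) (t (q (f)) (r (t (s) (f))))))


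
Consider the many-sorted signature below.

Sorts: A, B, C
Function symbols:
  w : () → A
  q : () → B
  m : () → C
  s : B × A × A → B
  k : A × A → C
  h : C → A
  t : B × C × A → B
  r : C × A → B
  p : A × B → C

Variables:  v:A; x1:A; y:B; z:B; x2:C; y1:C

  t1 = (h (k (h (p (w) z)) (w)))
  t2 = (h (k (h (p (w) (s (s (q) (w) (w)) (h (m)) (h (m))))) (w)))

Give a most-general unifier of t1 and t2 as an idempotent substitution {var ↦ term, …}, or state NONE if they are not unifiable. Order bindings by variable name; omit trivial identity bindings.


{z ↦ (s (s (q) (w) (w)) (h (m)) (h (m)))}


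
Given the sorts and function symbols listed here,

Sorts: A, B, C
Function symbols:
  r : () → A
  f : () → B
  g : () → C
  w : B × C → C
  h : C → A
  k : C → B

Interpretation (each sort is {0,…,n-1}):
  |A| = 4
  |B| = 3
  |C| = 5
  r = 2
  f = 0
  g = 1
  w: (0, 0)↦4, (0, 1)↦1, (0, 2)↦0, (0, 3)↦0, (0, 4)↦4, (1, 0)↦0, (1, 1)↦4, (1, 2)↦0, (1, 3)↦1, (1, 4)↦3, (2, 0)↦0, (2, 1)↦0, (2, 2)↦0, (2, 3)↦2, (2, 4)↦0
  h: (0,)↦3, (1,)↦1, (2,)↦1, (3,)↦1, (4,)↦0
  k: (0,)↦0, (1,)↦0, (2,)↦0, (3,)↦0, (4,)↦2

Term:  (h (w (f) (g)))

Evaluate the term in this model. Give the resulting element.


value = 1

  f = 0
  g = 1
  (w (f) (g)) = w(0, 1) = 1
  (h (w (f) (g))) = h(1,) = 1


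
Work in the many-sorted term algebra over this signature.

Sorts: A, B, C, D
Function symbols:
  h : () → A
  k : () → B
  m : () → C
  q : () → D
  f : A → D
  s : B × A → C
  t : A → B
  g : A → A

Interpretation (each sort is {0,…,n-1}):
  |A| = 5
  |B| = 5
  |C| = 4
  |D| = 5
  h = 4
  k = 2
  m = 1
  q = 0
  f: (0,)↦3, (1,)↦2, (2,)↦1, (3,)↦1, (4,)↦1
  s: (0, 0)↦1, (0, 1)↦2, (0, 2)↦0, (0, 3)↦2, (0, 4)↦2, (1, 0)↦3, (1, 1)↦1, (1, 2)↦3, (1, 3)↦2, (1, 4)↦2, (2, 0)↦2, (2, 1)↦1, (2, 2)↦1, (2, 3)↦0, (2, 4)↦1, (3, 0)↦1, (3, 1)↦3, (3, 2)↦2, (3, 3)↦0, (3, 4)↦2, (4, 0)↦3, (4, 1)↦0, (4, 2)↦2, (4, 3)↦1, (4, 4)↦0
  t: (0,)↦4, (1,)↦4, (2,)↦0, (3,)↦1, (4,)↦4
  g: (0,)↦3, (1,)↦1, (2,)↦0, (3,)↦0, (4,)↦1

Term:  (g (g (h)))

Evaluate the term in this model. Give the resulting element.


value = 1

  h = 4
  (g (h)) = g(4,) = 1
  (g (g (h))) = g(1,) = 1


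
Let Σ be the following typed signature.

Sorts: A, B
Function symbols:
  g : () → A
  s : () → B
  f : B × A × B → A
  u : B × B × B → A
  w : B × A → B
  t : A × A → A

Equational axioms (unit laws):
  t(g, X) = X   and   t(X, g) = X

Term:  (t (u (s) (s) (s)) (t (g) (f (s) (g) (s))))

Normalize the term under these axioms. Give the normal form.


1. (t (u (s) (s) (s)) (t (g) (f (s) (g) (s))))  →  (t (u (s) (s) (s)) (f (s) (g) (s)))

normal form = (t (u (s) (s) (s)) (f (s) (g) (s)))


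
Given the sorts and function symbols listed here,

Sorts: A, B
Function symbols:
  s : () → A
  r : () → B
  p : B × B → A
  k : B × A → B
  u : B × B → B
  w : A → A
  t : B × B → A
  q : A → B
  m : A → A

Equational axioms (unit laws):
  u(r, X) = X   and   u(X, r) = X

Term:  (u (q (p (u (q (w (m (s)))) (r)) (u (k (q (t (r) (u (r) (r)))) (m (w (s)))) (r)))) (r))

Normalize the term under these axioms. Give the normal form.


normal form = (q (p (q (w (m (s)))) (k (q (t (r) (r))) (m (w (s))))))

1. (u (q (p (u (q (w (m (s)))) (r)) (u (k (q (t (r) (u (r) (r)))) (m (w (s)))) (r)))) (r))  →  (q (p (u (q (w (m (s)))) (r)) (u (k (q (t (r) (u (r) (r)))) (m (w (s)))) (r))))
2. (q (p (u (q (w (m (s)))) (r)) (u (k (q (t (r) (u (r) (r)))) (m (w (s)))) (r))))  →  (q (p (q (w (m (s)))) (u (k (q (t (r) (u (r) (r)))) (m (w (s)))) (r))))
3. (q (p (q (w (m (s)))) (u (k (q (t (r) (u (r) (r)))) (m (w (s)))) (r))))  →  (q (p (q (w (m (s)))) (k (q (t (r) (u (r) (r)))) (m (w (s))))))
4. (q (p (q (w (m (s)))) (k (q (t (r) (u (r) (r)))) (m (w (s))))))  →  (q (p (q (w (m (s)))) (k (q (t (r) (r))) (m (w (s))))))


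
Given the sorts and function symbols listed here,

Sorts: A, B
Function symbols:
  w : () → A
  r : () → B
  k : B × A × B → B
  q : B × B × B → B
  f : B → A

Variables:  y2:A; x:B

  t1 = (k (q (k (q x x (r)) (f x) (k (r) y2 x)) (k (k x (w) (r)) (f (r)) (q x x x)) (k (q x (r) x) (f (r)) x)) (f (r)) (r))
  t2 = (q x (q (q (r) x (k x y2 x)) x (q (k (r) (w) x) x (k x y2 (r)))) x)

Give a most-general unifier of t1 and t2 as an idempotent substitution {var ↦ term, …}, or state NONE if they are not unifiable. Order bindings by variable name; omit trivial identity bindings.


head clash or occurs-check failure — not unifiable

NONE (not unifiable)


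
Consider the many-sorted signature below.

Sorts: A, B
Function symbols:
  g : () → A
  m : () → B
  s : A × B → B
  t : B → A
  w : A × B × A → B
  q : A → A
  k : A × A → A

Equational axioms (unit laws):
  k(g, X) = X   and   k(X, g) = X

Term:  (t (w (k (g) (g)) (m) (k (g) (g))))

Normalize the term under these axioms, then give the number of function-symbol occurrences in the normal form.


1. (t (w (k (g) (g)) (m) (k (g) (g))))  →  (t (w (g) (m) (k (g) (g))))
2. (t (w (g) (m) (k (g) (g))))  →  (t (w (g) (m) (g)))
normal form: (t (w (g) (m) (g)))

size = 5


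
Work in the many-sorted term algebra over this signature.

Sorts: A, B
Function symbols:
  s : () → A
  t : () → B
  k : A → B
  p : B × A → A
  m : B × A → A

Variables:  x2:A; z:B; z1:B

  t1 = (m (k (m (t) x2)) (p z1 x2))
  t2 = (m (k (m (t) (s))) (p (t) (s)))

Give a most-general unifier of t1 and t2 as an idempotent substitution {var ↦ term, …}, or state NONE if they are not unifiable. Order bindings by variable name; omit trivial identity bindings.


{x2 ↦ (s), z1 ↦ (t)}


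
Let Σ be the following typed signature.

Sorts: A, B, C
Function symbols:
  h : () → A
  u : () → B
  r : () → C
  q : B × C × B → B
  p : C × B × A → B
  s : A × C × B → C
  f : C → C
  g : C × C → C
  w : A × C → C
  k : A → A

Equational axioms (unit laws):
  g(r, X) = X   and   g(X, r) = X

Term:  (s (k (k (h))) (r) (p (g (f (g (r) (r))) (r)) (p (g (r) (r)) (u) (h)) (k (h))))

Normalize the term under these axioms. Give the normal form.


normal form = (s (k (k (h))) (r) (p (f (r)) (p (r) (u) (h)) (k (h))))

1. (s (k (k (h))) (r) (p (g (f (g (r) (r))) (r)) (p (g (r) (r)) (u) (h)) (k (h))))  →  (s (k (k (h))) (r) (p (f (g (r) (r))) (p (g (r) (r)) (u) (h)) (k (h))))
2. (s (k (k (h))) (r) (p (f (g (r) (r))) (p (g (r) (r)) (u) (h)) (k (h))))  →  (s (k (k (h))) (r) (p (f (r)) (p (g (r) (r)) (u) (h)) (k (h))))
3. (s (k (k (h))) (r) (p (f (r)) (p (g (r) (r)) (u) (h)) (k (h))))  →  (s (k (k (h))) (r) (p (f (r)) (p (r) (u) (h)) (k (h))))


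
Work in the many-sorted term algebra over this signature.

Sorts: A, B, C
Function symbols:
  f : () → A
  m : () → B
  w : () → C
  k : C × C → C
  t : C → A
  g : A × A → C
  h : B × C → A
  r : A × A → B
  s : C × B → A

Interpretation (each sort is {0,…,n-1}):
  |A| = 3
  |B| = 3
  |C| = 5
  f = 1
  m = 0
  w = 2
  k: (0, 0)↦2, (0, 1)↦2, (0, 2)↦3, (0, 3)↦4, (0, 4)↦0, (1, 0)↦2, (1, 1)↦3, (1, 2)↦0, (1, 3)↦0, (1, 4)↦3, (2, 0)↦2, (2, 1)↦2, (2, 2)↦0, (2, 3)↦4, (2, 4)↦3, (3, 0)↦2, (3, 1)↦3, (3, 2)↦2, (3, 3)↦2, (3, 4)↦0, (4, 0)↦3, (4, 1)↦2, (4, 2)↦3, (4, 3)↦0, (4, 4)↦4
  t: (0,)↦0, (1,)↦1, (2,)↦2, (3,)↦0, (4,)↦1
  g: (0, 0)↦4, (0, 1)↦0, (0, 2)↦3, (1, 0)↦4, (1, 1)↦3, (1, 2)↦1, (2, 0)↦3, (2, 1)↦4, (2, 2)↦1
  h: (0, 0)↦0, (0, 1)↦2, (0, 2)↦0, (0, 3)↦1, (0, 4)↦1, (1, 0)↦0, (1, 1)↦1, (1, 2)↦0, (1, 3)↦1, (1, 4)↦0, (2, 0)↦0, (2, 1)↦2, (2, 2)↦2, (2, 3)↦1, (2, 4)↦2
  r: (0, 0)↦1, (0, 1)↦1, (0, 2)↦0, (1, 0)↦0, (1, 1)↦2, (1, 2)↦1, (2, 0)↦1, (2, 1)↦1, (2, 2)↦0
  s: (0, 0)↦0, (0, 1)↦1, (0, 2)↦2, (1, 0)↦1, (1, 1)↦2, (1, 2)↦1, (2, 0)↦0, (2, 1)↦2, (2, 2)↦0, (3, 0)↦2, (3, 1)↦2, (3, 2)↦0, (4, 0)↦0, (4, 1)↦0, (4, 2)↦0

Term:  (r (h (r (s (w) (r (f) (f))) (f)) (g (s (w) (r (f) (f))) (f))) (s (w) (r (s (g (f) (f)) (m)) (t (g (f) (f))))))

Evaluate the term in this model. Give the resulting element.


value = 0

  w = 2
  f = 1
  f = 1
  (r (f) (f)) = r(1, 1) = 2
  (s (w) (r (f) (f))) = s(2, 2) = 0
  f = 1
  (r (s (w) (r (f) (f))) (f)) = r(0, 1) = 1
  w = 2
  f = 1
  f = 1
  (r (f) (f)) = r(1, 1) = 2
  (s (w) (r (f) (f))) = s(2, 2) = 0
  f = 1
  (g (s (w) (r (f) (f))) (f)) = g(0, 1) = 0
  (h (r (s (w) (r (f) (f))) (f)) (g (s (w) (r (f) (f))) (f))) = h(1, 0) = 0
  w = 2
  f = 1
  f = 1
  (g (f) (f)) = g(1, 1) = 3
  m = 0
  (s (g (f) (f)) (m)) = s(3, 0) = 2
  f = 1
  f = 1
  (g (f) (f)) = g(1, 1) = 3
  (t (g (f) (f))) = t(3,) = 0
  (r (s (g (f) (f)) (m)) (t (g (f) (f)))) = r(2, 0) = 1
  (s (w) (r (s (g (f) (f)) (m)) (t (g (f) (f))))) = s(2, 1) = 2
  (r (h (r (s (w) (r (f) (f))) (f)) (g (s (w) (r (f) (f))) (f))) (s (w) (r (s (g (f) (f)) (m)) (t (g (f) (f)))))) = r(0, 2) = 0


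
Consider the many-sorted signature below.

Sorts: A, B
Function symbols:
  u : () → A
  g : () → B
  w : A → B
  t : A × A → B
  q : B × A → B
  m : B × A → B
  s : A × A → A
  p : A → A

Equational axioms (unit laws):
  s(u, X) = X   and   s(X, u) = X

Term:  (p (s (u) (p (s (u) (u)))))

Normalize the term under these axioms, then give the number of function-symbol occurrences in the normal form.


1. (p (s (u) (p (s (u) (u)))))  →  (p (p (s (u) (u))))
2. (p (p (s (u) (u))))  →  (p (p (u)))
normal form: (p (p (u)))

size = 3


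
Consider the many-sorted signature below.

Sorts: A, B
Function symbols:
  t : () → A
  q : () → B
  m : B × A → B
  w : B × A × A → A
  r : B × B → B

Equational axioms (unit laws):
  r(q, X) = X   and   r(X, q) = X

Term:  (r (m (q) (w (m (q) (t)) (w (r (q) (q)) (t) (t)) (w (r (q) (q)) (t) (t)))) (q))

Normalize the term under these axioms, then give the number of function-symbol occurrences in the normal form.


1. (r (m (q) (w (m (q) (t)) (w (r (q) (q)) (t) (t)) (w (r (q) (q)) (t) (t)))) (q))  →  (m (q) (w (m (q) (t)) (w (r (q) (q)) (t) (t)) (w (r (q) (q)) (t) (t))))
2. (m (q) (w (m (q) (t)) (w (r (q) (q)) (t) (t)) (w (r (q) (q)) (t) (t))))  →  (m (q) (w (m (q) (t)) (w (q) (t) (t)) (w (r (q) (q)) (t) (t))))
3. (m (q) (w (m (q) (t)) (w (q) (t) (t)) (w (r (q) (q)) (t) (t))))  →  (m (q) (w (m (q) (t)) (w (q) (t) (t)) (w (q) (t) (t))))
normal form: (m (q) (w (m (q) (t)) (w (q) (t) (t)) (w (q) (t) (t))))

size = 14


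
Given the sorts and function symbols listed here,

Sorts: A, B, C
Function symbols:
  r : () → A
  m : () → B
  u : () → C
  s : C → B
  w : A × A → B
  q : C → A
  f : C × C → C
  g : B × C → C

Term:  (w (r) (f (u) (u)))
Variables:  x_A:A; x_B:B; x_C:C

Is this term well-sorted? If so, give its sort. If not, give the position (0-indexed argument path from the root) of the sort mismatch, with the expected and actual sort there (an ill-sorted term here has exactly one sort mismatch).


  (r) : A
    (u) : C
    (u) : C
  (f (u) (u)) : C
(w (r) (f (u) (u))) : ✗ arg 1 at [1] has sort C, expected A

ill-sorted at position [1]: expected A, got C


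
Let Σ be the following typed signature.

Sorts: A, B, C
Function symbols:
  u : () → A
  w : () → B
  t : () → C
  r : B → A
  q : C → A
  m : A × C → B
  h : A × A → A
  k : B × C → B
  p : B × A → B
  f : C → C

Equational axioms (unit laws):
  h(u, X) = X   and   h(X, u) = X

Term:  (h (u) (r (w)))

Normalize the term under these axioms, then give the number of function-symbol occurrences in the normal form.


size = 2

1. (h (u) (r (w)))  →  (r (w))
normal form: (r (w))


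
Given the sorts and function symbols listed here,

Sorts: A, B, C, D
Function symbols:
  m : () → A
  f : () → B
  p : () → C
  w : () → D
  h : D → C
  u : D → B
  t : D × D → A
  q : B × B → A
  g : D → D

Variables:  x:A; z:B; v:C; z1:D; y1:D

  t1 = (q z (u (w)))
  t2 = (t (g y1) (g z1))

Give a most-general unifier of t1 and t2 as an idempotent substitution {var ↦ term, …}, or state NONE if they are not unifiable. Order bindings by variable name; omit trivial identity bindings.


head clash or occurs-check failure — not unifiable

NONE (not unifiable)


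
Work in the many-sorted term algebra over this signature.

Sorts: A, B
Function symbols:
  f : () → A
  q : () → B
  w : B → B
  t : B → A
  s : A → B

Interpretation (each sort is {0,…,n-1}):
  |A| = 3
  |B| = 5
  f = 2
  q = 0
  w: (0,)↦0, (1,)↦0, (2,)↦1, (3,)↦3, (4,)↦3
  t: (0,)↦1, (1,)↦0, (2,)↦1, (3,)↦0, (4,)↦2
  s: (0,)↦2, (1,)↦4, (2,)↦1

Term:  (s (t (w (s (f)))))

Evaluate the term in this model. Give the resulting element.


  f = 2
  (s (f)) = s(2,) = 1
  (w (s (f))) = w(1,) = 0
  (t (w (s (f)))) = t(0,) = 1
  (s (t (w (s (f))))) = s(1,) = 4

value = 4


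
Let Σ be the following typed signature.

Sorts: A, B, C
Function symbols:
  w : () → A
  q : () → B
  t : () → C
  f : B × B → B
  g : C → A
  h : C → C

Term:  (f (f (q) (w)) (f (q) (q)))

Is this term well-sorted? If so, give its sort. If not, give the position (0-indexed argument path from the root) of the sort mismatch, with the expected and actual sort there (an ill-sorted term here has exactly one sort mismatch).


ill-sorted at position [0, 1]: expected B, got A

    (q) : B
    (w) : A
  (f (q) (w)) : ✗ arg 1 at [0, 1] has sort A, expected B
    (q) : B
    (q) : B
  (f (q) (q)) : B


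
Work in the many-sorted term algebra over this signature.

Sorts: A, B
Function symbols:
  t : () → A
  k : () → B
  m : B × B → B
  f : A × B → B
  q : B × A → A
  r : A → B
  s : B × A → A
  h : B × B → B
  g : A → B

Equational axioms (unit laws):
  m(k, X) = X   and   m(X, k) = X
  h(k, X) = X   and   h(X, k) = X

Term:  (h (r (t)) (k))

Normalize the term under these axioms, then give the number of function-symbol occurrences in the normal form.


1. (h (r (t)) (k))  →  (r (t))
normal form: (r (t))

size = 2


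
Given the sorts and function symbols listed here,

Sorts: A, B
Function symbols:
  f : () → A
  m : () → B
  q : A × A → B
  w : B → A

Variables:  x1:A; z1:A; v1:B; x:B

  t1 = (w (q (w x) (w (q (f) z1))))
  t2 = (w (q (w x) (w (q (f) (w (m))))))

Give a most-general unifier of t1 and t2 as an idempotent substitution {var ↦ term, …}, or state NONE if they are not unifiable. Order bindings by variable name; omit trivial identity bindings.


{z1 ↦ (w (m))}


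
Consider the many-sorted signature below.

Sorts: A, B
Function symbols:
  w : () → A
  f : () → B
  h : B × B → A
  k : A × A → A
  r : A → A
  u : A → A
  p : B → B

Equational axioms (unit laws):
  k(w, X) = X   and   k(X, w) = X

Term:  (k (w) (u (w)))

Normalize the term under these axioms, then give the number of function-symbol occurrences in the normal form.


1. (k (w) (u (w)))  →  (u (w))
normal form: (u (w))

size = 2


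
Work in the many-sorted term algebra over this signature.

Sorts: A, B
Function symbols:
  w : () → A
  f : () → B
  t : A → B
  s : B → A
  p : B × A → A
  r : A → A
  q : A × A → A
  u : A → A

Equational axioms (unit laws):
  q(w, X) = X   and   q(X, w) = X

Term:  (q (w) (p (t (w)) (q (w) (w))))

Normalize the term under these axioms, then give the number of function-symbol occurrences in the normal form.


1. (q (w) (p (t (w)) (q (w) (w))))  →  (p (t (w)) (q (w) (w)))
2. (p (t (w)) (q (w) (w)))  →  (p (t (w)) (w))
normal form: (p (t (w)) (w))

size = 4
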